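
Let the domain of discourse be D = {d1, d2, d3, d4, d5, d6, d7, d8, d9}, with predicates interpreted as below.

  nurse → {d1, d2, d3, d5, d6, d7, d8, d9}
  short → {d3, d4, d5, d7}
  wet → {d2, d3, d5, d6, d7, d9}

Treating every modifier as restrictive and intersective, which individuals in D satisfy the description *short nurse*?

⟦nurse⟧ = {d1, d2, d3, d5, d6, d7, d8, d9}
… ∩ ⟦short⟧ = {d1, d2, d3, d5, d6, d7, d8, d9} ∩ {d3, d4, d5, d7} = {d3, d5, d7}
So ⟦short nurse⟧ = {d3, d5, d7}.

{d3, d5, d7}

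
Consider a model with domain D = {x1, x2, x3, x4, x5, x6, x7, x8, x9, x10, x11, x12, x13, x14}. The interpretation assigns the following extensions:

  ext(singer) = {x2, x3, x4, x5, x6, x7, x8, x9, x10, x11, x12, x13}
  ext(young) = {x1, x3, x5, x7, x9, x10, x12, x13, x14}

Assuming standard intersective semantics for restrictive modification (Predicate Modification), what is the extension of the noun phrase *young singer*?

{x3, x5, x7, x9, x10, x12, x13}

⟦singer⟧ = {x2, x3, x4, x5, x6, x7, x8, x9, x10, x11, x12, x13}
… ∩ ⟦young⟧ = {x2, x3, x4, x5, x6, x7, x8, x9, x10, x11, x12, x13} ∩ {x1, x3, x5, x7, x9, x10, x12, x13, x14} = {x3, x5, x7, x9, x10, x12, x13}
So ⟦young singer⟧ = {x3, x5, x7, x9, x10, x12, x13}.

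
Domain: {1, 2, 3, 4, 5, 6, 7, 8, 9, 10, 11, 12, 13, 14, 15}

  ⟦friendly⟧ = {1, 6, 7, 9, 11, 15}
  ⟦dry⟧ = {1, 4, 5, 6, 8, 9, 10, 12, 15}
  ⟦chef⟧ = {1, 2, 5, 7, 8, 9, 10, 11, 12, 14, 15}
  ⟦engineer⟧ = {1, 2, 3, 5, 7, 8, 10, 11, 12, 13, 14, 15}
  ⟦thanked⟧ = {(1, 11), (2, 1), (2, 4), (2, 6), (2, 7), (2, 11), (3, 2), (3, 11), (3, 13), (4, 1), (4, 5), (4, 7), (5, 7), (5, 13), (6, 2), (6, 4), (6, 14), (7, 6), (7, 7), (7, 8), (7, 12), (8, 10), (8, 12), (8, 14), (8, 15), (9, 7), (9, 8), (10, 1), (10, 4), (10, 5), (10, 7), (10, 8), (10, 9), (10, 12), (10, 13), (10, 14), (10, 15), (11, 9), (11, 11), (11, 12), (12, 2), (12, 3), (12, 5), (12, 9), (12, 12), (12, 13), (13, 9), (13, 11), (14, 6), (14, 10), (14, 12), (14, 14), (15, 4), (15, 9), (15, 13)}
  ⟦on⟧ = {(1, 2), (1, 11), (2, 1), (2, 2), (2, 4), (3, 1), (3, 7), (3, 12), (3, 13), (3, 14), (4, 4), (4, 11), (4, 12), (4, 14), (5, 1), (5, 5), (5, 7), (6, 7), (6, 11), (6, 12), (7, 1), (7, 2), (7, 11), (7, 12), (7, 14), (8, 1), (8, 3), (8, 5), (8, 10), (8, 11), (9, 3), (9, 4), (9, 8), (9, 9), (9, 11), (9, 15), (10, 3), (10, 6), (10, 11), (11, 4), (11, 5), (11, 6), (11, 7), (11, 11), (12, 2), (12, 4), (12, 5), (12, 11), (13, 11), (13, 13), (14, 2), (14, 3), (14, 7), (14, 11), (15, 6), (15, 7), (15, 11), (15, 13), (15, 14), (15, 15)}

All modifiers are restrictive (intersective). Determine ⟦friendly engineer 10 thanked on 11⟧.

{1, 7, 15}

⟦10 thanked⟧ = {x : ⟨10, x⟩ ∈ ⟦thanked⟧} = {1, 4, 5, 7, 8, 9, 12, 13, 14, 15}
⟦on 11⟧ = {x : ⟨x, 11⟩ ∈ ⟦on⟧} = {1, 4, 6, 7, 8, 9, 10, 11, 12, 13, 14, 15}
⟦engineer⟧ = {1, 2, 3, 5, 7, 8, 10, 11, 12, 13, 14, 15}
… ∩ ⟦10 thanked⟧ = {1, 2, 3, 5, 7, 8, 10, 11, 12, 13, 14, 15} ∩ {1, 4, 5, 7, 8, 9, 12, 13, 14, 15} = {1, 5, 7, 8, 12, 13, 14, 15}
… ∩ ⟦on 11⟧ = {1, 5, 7, 8, 12, 13, 14, 15} ∩ {1, 4, 6, 7, 8, 9, 10, 11, 12, 13, 14, 15} = {1, 7, 8, 12, 13, 14, 15}
… ∩ ⟦friendly⟧ = {1, 7, 8, 12, 13, 14, 15} ∩ {1, 6, 7, 9, 11, 15} = {1, 7, 15}
So ⟦friendly engineer 10 thanked on 11⟧ = {1, 7, 15}.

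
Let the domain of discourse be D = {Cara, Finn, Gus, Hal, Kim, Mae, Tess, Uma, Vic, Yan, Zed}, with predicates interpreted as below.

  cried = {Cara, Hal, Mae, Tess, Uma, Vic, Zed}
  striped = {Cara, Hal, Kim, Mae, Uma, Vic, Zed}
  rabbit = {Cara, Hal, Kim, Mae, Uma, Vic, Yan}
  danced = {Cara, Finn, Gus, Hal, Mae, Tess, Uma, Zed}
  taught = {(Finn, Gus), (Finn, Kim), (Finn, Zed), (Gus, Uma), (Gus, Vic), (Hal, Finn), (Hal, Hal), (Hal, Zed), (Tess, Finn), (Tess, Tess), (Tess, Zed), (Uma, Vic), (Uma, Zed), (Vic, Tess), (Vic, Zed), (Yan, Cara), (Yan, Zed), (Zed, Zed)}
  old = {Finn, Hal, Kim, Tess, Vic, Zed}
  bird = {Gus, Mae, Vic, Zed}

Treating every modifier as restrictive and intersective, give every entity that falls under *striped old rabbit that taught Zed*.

⟦that taught Zed⟧ = {x : ⟨x, Zed⟩ ∈ ⟦taught⟧} = {Finn, Hal, Tess, Uma, Vic, Yan, Zed}
⟦rabbit⟧ = {Cara, Hal, Kim, Mae, Uma, Vic, Yan}
… ∩ ⟦that taught Zed⟧ = {Cara, Hal, Kim, Mae, Uma, Vic, Yan} ∩ {Finn, Hal, Tess, Uma, Vic, Yan, Zed} = {Hal, Uma, Vic, Yan}
… ∩ ⟦striped⟧ = {Hal, Uma, Vic, Yan} ∩ {Cara, Hal, Kim, Mae, Uma, Vic, Zed} = {Hal, Uma, Vic}
… ∩ ⟦old⟧ = {Hal, Uma, Vic} ∩ {Finn, Hal, Kim, Tess, Vic, Zed} = {Hal, Vic}
So ⟦striped old rabbit that taught Zed⟧ = {Hal, Vic}.

{Hal, Vic}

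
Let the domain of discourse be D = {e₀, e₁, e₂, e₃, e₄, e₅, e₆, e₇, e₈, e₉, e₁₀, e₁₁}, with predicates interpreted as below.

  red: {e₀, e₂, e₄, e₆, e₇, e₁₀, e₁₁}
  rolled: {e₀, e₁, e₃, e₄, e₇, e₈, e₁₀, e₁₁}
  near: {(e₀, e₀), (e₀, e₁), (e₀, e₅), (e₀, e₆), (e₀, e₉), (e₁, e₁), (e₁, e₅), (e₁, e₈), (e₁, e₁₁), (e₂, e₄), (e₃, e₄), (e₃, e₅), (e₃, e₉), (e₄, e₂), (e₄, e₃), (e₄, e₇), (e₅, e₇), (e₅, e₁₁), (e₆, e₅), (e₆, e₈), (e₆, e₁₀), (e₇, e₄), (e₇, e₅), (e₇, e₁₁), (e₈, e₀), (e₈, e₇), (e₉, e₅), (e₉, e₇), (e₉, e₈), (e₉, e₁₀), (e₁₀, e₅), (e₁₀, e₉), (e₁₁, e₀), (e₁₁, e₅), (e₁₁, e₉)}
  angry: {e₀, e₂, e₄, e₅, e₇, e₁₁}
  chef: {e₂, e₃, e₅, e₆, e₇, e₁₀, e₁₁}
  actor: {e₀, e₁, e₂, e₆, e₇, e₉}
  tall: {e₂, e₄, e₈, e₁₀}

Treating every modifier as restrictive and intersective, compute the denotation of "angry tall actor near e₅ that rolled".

⟦near e₅⟧ = {x : ⟨x, e₅⟩ ∈ ⟦near⟧} = {e₀, e₁, e₃, e₆, e₇, e₉, e₁₀, e₁₁}
⟦that rolled⟧ = ⟦rolled⟧ = {e₀, e₁, e₃, e₄, e₇, e₈, e₁₀, e₁₁}
⟦actor⟧ = {e₀, e₁, e₂, e₆, e₇, e₉}
… ∩ ⟦near e₅⟧ = {e₀, e₁, e₂, e₆, e₇, e₉} ∩ {e₀, e₁, e₃, e₆, e₇, e₉, e₁₀, e₁₁} = {e₀, e₁, e₆, e₇, e₉}
… ∩ ⟦that rolled⟧ = {e₀, e₁, e₆, e₇, e₉} ∩ {e₀, e₁, e₃, e₄, e₇, e₈, e₁₀, e₁₁} = {e₀, e₁, e₇}
… ∩ ⟦angry⟧ = {e₀, e₁, e₇} ∩ {e₀, e₂, e₄, e₅, e₇, e₁₁} = {e₀, e₇}
… ∩ ⟦tall⟧ = {e₀, e₇} ∩ {e₂, e₄, e₈, e₁₀} = ∅
So ⟦angry tall actor near e₅ that rolled⟧ = { }.

{ }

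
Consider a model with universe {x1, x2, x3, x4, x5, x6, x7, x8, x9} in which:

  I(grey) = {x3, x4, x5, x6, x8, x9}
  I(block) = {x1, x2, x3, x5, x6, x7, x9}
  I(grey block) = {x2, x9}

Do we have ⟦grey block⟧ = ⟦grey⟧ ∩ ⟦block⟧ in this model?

no

⟦grey⟧ ∩ ⟦block⟧ = {x3, x4, x5, x6, x8, x9} ∩ {x1, x2, x3, x5, x6, x7, x9} = {x3, x5, x6, x9}
Observed ⟦grey block⟧ = {x2, x9}.
These differ, so the modifier is not intersective in this model.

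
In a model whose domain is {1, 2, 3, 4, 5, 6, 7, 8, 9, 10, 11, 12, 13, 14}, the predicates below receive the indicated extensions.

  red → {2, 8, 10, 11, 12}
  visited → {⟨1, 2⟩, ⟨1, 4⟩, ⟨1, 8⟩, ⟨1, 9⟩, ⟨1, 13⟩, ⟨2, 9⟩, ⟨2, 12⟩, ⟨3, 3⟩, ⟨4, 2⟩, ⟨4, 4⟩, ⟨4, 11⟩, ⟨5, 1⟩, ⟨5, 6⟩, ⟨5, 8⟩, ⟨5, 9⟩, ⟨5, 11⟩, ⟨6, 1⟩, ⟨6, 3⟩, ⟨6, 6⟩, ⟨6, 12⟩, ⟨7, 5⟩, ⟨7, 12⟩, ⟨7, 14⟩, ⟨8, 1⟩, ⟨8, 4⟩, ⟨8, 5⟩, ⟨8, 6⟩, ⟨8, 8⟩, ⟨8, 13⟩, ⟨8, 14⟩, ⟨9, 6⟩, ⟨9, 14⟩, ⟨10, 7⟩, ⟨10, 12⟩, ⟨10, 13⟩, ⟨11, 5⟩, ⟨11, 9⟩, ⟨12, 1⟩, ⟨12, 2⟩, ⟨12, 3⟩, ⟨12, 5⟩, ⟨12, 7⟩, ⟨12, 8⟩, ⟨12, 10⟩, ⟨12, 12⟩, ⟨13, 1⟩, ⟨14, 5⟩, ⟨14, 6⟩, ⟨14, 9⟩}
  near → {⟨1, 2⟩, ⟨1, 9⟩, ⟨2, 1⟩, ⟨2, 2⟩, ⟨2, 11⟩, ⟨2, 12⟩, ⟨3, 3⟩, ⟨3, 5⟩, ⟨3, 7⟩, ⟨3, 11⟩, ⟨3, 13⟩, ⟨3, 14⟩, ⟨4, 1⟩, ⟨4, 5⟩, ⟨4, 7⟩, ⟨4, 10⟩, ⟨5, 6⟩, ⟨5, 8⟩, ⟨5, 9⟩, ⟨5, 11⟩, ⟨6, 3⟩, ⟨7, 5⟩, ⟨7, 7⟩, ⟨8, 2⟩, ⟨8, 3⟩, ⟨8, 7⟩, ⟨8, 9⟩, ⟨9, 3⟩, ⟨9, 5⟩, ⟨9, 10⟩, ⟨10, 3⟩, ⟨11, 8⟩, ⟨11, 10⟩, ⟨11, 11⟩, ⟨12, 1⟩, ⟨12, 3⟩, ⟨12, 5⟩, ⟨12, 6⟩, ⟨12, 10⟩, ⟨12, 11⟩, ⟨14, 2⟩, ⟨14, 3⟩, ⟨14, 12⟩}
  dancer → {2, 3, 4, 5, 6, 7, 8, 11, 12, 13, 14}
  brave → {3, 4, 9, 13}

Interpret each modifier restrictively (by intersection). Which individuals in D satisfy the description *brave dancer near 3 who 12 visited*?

⟦near 3⟧ = {x : ⟨x, 3⟩ ∈ ⟦near⟧} = {3, 6, 8, 9, 10, 12, 14}
⟦who 12 visited⟧ = {x : ⟨12, x⟩ ∈ ⟦visited⟧} = {1, 2, 3, 5, 7, 8, 10, 12}
⟦dancer⟧ = {2, 3, 4, 5, 6, 7, 8, 11, 12, 13, 14}
… ∩ ⟦near 3⟧ = {2, 3, 4, 5, 6, 7, 8, 11, 12, 13, 14} ∩ {3, 6, 8, 9, 10, 12, 14} = {3, 6, 8, 12, 14}
… ∩ ⟦who 12 visited⟧ = {3, 6, 8, 12, 14} ∩ {1, 2, 3, 5, 7, 8, 10, 12} = {3, 8, 12}
… ∩ ⟦brave⟧ = {3, 8, 12} ∩ {3, 4, 9, 13} = {3}
So ⟦brave dancer near 3 who 12 visited⟧ = {3}.

{3}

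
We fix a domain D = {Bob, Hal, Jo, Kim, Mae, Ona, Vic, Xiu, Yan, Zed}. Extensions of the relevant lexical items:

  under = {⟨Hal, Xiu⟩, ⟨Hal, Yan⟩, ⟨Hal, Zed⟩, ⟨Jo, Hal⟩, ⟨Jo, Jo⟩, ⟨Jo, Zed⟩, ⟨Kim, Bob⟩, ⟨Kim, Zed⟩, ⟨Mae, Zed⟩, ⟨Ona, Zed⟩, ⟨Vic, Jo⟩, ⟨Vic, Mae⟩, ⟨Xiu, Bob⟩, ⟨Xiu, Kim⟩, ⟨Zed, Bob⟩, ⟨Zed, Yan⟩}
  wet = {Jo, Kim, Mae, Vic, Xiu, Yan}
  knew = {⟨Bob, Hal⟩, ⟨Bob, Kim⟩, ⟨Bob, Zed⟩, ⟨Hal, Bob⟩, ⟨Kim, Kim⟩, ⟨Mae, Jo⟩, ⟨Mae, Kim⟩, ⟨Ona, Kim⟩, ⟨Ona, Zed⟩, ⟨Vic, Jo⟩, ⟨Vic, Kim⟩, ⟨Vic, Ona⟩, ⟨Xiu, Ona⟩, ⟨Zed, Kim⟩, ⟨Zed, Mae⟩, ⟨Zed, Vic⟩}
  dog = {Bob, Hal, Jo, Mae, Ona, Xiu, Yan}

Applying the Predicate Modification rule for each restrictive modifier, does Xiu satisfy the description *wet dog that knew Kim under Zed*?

⟦that knew Kim⟧ = {x : ⟨x, Kim⟩ ∈ ⟦knew⟧} = {Bob, Kim, Mae, Ona, Vic, Zed}
⟦under Zed⟧ = {x : ⟨x, Zed⟩ ∈ ⟦under⟧} = {Hal, Jo, Kim, Mae, Ona}
⟦dog⟧ = {Bob, Hal, Jo, Mae, Ona, Xiu, Yan}
… ∩ ⟦that knew Kim⟧ = {Bob, Hal, Jo, Mae, Ona, Xiu, Yan} ∩ {Bob, Kim, Mae, Ona, Vic, Zed} = {Bob, Mae, Ona}
… ∩ ⟦under Zed⟧ = {Bob, Mae, Ona} ∩ {Hal, Jo, Kim, Mae, Ona} = {Mae, Ona}
… ∩ ⟦wet⟧ = {Mae, Ona} ∩ {Jo, Kim, Mae, Vic, Xiu, Yan} = {Mae}
⟦wet dog that knew Kim under Zed⟧ = {Mae}; Xiu ∉ this set.

no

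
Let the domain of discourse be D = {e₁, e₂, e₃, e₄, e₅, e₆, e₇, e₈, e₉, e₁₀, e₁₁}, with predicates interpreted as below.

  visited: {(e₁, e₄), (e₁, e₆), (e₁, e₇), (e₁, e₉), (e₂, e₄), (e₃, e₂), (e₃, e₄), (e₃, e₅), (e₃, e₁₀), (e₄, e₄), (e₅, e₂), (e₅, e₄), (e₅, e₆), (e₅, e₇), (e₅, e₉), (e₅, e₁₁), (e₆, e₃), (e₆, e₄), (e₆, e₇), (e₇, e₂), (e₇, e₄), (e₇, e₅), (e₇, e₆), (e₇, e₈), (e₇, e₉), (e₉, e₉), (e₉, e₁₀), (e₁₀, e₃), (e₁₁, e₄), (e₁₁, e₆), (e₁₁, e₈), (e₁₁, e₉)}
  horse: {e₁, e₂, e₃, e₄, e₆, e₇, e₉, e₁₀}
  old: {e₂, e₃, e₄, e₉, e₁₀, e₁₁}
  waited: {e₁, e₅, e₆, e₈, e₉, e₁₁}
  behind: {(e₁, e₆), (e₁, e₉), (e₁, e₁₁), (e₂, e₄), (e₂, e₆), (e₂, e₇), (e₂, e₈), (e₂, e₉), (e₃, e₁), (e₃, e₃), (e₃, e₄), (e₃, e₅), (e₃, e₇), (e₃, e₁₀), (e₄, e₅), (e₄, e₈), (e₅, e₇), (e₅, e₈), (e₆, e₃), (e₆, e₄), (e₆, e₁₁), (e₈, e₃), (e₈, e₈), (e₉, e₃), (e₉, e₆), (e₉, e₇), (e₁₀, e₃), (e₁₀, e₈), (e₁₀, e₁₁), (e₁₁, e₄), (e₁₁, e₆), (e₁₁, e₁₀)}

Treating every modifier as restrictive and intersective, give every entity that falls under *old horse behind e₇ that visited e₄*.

⟦behind e₇⟧ = {x : ⟨x, e₇⟩ ∈ ⟦behind⟧} = {e₂, e₃, e₅, e₉}
⟦that visited e₄⟧ = {x : ⟨x, e₄⟩ ∈ ⟦visited⟧} = {e₁, e₂, e₃, e₄, e₅, e₆, e₇, e₁₁}
⟦horse⟧ = {e₁, e₂, e₃, e₄, e₆, e₇, e₉, e₁₀}
… ∩ ⟦behind e₇⟧ = {e₁, e₂, e₃, e₄, e₆, e₇, e₉, e₁₀} ∩ {e₂, e₃, e₅, e₉} = {e₂, e₃, e₉}
… ∩ ⟦that visited e₄⟧ = {e₂, e₃, e₉} ∩ {e₁, e₂, e₃, e₄, e₅, e₆, e₇, e₁₁} = {e₂, e₃}
… ∩ ⟦old⟧ = {e₂, e₃} ∩ {e₂, e₃, e₄, e₉, e₁₀, e₁₁} = {e₂, e₃}
So ⟦old horse behind e₇ that visited e₄⟧ = {e₂, e₃}.

{e₂, e₃}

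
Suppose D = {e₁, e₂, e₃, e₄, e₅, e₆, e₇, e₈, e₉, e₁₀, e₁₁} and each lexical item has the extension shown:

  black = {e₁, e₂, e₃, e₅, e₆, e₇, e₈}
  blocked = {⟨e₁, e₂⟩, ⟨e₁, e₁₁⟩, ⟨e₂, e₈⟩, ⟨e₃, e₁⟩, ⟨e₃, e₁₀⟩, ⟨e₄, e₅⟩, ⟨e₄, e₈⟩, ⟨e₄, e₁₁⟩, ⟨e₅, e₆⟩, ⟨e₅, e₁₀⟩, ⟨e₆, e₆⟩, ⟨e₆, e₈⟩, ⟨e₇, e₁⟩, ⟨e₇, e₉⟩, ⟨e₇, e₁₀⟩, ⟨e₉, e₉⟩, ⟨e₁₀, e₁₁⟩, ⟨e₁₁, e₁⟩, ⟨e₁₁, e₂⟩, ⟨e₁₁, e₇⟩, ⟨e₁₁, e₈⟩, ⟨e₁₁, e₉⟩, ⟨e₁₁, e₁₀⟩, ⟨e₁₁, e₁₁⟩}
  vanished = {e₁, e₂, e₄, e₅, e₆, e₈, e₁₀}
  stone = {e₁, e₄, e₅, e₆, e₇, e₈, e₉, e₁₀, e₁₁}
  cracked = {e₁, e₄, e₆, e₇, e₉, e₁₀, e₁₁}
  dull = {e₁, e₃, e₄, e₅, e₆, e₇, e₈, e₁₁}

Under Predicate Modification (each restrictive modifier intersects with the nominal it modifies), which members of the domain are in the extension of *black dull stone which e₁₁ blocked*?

⟦which e₁₁ blocked⟧ = {x : ⟨e₁₁, x⟩ ∈ ⟦blocked⟧} = {e₁, e₂, e₇, e₈, e₉, e₁₀, e₁₁}
⟦stone⟧ = {e₁, e₄, e₅, e₆, e₇, e₈, e₉, e₁₀, e₁₁}
… ∩ ⟦which e₁₁ blocked⟧ = {e₁, e₄, e₅, e₆, e₇, e₈, e₉, e₁₀, e₁₁} ∩ {e₁, e₂, e₇, e₈, e₉, e₁₀, e₁₁} = {e₁, e₇, e₈, e₉, e₁₀, e₁₁}
… ∩ ⟦black⟧ = {e₁, e₇, e₈, e₉, e₁₀, e₁₁} ∩ {e₁, e₂, e₃, e₅, e₆, e₇, e₈} = {e₁, e₇, e₈}
… ∩ ⟦dull⟧ = {e₁, e₇, e₈} ∩ {e₁, e₃, e₄, e₅, e₆, e₇, e₈, e₁₁} = {e₁, e₇, e₈}
So ⟦black dull stone which e₁₁ blocked⟧ = {e₁, e₇, e₈}.

{e₁, e₇, e₈}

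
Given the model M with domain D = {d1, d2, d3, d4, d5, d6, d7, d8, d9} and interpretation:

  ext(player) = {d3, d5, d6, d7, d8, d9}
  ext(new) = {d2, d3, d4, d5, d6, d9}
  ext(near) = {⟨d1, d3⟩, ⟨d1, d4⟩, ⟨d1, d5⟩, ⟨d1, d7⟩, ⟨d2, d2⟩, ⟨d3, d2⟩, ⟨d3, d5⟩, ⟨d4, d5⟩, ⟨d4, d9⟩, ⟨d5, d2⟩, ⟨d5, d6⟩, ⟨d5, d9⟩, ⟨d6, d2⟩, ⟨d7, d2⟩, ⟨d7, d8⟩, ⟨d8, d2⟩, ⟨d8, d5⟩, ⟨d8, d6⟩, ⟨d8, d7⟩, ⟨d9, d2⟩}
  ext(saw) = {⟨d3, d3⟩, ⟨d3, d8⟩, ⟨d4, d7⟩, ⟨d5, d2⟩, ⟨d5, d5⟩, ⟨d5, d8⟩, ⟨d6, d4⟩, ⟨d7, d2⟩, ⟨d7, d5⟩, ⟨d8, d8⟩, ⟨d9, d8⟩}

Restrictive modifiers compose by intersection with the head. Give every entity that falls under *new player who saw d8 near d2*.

⟦who saw d8⟧ = {x : ⟨x, d8⟩ ∈ ⟦saw⟧} = {d3, d5, d8, d9}
⟦near d2⟧ = {x : ⟨x, d2⟩ ∈ ⟦near⟧} = {d2, d3, d5, d6, d7, d8, d9}
⟦player⟧ = {d3, d5, d6, d7, d8, d9}
… ∩ ⟦who saw d8⟧ = {d3, d5, d6, d7, d8, d9} ∩ {d3, d5, d8, d9} = {d3, d5, d8, d9}
… ∩ ⟦near d2⟧ = {d3, d5, d8, d9} ∩ {d2, d3, d5, d6, d7, d8, d9} = {d3, d5, d8, d9}
… ∩ ⟦new⟧ = {d3, d5, d8, d9} ∩ {d2, d3, d4, d5, d6, d9} = {d3, d5, d9}
So ⟦new player who saw d8 near d2⟧ = {d3, d5, d9}.

{d3, d5, d9}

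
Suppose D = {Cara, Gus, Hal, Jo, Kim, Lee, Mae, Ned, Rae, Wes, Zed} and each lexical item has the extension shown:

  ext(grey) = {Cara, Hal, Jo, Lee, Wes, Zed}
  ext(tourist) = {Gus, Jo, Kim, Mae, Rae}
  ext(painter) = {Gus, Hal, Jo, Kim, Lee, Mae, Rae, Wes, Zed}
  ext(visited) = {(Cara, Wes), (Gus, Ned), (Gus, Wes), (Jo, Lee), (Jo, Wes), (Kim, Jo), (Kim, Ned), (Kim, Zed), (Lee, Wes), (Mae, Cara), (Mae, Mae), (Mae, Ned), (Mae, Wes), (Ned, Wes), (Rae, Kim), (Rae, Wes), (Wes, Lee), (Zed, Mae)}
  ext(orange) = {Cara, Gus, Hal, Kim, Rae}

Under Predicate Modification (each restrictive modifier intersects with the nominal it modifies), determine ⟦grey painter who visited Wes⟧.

⟦who visited Wes⟧ = {x : ⟨x, Wes⟩ ∈ ⟦visited⟧} = {Cara, Gus, Jo, Lee, Mae, Ned, Rae}
⟦painter⟧ = {Gus, Hal, Jo, Kim, Lee, Mae, Rae, Wes, Zed}
… ∩ ⟦who visited Wes⟧ = {Gus, Hal, Jo, Kim, Lee, Mae, Rae, Wes, Zed} ∩ {Cara, Gus, Jo, Lee, Mae, Ned, Rae} = {Gus, Jo, Lee, Mae, Rae}
… ∩ ⟦grey⟧ = {Gus, Jo, Lee, Mae, Rae} ∩ {Cara, Hal, Jo, Lee, Wes, Zed} = {Jo, Lee}
So ⟦grey painter who visited Wes⟧ = {Jo, Lee}.

{Jo, Lee}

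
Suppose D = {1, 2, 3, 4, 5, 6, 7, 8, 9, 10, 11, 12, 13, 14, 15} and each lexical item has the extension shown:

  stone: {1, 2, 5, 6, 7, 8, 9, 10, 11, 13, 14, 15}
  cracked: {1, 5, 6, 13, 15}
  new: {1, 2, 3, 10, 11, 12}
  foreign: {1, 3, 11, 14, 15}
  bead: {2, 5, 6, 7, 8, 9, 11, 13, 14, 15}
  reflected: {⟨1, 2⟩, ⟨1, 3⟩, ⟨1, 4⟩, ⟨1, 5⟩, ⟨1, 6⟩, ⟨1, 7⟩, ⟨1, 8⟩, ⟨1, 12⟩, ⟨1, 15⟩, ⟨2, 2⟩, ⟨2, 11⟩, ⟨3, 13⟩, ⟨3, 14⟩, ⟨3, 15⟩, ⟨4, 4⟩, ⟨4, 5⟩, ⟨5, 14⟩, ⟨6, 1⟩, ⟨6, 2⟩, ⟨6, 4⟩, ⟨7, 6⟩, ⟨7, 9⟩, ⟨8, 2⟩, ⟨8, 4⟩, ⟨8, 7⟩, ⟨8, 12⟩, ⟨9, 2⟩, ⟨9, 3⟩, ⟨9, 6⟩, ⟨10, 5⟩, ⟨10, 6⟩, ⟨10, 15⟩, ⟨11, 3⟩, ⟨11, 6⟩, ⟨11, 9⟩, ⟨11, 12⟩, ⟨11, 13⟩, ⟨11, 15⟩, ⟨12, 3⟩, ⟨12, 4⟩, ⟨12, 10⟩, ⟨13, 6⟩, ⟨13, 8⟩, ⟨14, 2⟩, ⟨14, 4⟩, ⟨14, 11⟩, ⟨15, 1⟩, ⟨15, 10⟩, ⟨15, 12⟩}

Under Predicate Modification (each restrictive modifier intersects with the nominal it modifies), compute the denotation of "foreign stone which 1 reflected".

{15}

⟦which 1 reflected⟧ = {x : ⟨1, x⟩ ∈ ⟦reflected⟧} = {2, 3, 4, 5, 6, 7, 8, 12, 15}
⟦stone⟧ = {1, 2, 5, 6, 7, 8, 9, 10, 11, 13, 14, 15}
… ∩ ⟦which 1 reflected⟧ = {1, 2, 5, 6, 7, 8, 9, 10, 11, 13, 14, 15} ∩ {2, 3, 4, 5, 6, 7, 8, 12, 15} = {2, 5, 6, 7, 8, 15}
… ∩ ⟦foreign⟧ = {2, 5, 6, 7, 8, 15} ∩ {1, 3, 11, 14, 15} = {15}
So ⟦foreign stone which 1 reflected⟧ = {15}.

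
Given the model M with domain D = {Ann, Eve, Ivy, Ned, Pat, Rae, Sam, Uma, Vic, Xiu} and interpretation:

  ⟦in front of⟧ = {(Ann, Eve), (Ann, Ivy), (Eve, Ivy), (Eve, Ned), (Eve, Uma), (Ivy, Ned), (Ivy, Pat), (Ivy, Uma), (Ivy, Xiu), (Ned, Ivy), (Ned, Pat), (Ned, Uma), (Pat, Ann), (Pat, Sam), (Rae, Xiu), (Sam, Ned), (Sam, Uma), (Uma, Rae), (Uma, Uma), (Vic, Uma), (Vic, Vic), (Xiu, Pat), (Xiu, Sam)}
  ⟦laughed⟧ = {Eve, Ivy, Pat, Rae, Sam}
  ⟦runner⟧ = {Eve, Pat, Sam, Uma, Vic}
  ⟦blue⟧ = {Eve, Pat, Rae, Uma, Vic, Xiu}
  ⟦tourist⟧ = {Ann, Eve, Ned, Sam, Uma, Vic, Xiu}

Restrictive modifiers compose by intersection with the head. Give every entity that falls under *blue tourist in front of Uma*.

{Eve, Uma, Vic}

⟦in front of Uma⟧ = {x : ⟨x, Uma⟩ ∈ ⟦in front of⟧} = {Eve, Ivy, Ned, Sam, Uma, Vic}
⟦tourist⟧ = {Ann, Eve, Ned, Sam, Uma, Vic, Xiu}
… ∩ ⟦in front of Uma⟧ = {Ann, Eve, Ned, Sam, Uma, Vic, Xiu} ∩ {Eve, Ivy, Ned, Sam, Uma, Vic} = {Eve, Ned, Sam, Uma, Vic}
… ∩ ⟦blue⟧ = {Eve, Ned, Sam, Uma, Vic} ∩ {Eve, Pat, Rae, Uma, Vic, Xiu} = {Eve, Uma, Vic}
So ⟦blue tourist in front of Uma⟧ = {Eve, Uma, Vic}.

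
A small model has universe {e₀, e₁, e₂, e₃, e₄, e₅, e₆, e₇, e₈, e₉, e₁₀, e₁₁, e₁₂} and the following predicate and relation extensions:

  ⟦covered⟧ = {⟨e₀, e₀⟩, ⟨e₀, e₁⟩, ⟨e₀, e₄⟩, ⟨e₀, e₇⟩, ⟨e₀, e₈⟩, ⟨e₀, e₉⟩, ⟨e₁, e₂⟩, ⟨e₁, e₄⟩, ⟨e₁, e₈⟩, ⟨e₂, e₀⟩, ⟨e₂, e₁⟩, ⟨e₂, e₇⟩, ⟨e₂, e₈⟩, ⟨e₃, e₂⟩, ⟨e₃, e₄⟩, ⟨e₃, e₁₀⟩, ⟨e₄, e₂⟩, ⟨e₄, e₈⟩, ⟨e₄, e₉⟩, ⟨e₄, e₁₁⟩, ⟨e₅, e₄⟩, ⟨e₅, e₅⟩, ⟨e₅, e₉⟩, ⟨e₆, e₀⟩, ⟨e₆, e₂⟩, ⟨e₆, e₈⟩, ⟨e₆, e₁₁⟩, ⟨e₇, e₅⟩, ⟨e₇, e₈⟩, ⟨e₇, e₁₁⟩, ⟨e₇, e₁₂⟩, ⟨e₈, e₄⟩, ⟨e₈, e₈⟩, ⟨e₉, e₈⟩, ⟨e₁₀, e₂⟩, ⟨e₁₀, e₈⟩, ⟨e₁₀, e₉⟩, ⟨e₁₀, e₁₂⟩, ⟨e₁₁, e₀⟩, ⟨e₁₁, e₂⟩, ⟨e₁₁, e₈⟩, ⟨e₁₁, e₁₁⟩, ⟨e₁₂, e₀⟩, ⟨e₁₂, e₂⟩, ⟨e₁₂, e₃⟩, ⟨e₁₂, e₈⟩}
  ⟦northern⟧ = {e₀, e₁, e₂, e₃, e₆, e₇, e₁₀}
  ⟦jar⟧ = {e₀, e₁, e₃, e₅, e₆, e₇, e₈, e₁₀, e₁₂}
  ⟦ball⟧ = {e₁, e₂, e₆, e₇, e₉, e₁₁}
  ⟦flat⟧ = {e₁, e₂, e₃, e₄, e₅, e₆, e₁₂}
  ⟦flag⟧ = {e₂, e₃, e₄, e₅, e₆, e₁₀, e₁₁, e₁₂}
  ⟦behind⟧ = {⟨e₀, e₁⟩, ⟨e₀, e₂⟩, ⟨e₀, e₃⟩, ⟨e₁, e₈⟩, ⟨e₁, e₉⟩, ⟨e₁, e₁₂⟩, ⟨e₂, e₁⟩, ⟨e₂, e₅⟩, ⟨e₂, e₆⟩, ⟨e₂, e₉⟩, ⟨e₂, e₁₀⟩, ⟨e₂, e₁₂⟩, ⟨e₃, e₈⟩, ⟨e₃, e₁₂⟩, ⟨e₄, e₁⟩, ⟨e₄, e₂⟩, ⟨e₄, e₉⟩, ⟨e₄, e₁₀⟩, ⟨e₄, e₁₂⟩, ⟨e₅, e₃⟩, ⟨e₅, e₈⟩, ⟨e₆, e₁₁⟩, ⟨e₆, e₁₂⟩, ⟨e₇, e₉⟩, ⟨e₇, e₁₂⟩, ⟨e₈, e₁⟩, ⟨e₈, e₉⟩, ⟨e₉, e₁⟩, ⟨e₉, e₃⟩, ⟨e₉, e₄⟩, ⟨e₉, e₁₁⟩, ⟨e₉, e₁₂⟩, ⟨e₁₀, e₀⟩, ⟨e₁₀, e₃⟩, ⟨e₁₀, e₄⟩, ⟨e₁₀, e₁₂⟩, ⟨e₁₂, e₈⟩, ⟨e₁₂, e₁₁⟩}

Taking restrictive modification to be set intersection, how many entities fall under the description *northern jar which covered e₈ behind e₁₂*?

⟦which covered e₈⟧ = {x : ⟨x, e₈⟩ ∈ ⟦covered⟧} = {e₀, e₁, e₂, e₄, e₆, e₇, e₈, e₉, e₁₀, e₁₁, e₁₂}
⟦behind e₁₂⟧ = {x : ⟨x, e₁₂⟩ ∈ ⟦behind⟧} = {e₁, e₂, e₃, e₄, e₆, e₇, e₉, e₁₀}
⟦jar⟧ = {e₀, e₁, e₃, e₅, e₆, e₇, e₈, e₁₀, e₁₂}
… ∩ ⟦which covered e₈⟧ = {e₀, e₁, e₃, e₅, e₆, e₇, e₈, e₁₀, e₁₂} ∩ {e₀, e₁, e₂, e₄, e₆, e₇, e₈, e₉, e₁₀, e₁₁, e₁₂} = {e₀, e₁, e₆, e₇, e₈, e₁₀, e₁₂}
… ∩ ⟦behind e₁₂⟧ = {e₀, e₁, e₆, e₇, e₈, e₁₀, e₁₂} ∩ {e₁, e₂, e₃, e₄, e₆, e₇, e₉, e₁₀} = {e₁, e₆, e₇, e₁₀}
… ∩ ⟦northern⟧ = {e₁, e₆, e₇, e₁₀} ∩ {e₀, e₁, e₂, e₃, e₆, e₇, e₁₀} = {e₁, e₆, e₇, e₁₀}
⟦northern jar which covered e₈ behind e₁₂⟧ = {e₁, e₆, e₇, e₁₀}, so the cardinality is 4.

4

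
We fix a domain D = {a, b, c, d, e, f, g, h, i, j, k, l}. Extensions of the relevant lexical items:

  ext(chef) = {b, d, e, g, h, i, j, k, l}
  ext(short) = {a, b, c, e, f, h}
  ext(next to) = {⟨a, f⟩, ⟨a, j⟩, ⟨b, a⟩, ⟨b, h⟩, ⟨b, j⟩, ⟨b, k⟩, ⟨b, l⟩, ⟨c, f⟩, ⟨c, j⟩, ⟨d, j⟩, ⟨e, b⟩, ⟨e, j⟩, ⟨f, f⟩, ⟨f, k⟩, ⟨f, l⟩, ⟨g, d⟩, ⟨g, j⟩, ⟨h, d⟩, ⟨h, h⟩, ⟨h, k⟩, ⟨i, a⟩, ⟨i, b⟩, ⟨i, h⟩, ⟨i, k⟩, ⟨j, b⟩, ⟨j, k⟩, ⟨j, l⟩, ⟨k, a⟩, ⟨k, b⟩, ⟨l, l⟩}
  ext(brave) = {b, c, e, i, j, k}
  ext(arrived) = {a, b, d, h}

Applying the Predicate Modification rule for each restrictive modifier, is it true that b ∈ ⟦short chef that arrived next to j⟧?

⟦that arrived⟧ = ⟦arrived⟧ = {a, b, d, h}
⟦next to j⟧ = {x : ⟨x, j⟩ ∈ ⟦next to⟧} = {a, b, c, d, e, g}
⟦chef⟧ = {b, d, e, g, h, i, j, k, l}
… ∩ ⟦that arrived⟧ = {b, d, e, g, h, i, j, k, l} ∩ {a, b, d, h} = {b, d, h}
… ∩ ⟦next to j⟧ = {b, d, h} ∩ {a, b, c, d, e, g} = {b, d}
… ∩ ⟦short⟧ = {b, d} ∩ {a, b, c, e, f, h} = {b}
⟦short chef that arrived next to j⟧ = {b}; b ∈ this set.

yes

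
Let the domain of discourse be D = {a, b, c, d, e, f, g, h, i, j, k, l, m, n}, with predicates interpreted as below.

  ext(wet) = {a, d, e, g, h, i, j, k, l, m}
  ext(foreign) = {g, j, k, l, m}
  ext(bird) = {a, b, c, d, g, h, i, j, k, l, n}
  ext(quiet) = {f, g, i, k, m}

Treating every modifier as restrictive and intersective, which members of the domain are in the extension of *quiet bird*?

⟦bird⟧ = {a, b, c, d, g, h, i, j, k, l, n}
… ∩ ⟦quiet⟧ = {a, b, c, d, g, h, i, j, k, l, n} ∩ {f, g, i, k, m} = {g, i, k}
So ⟦quiet bird⟧ = {g, i, k}.

{g, i, k}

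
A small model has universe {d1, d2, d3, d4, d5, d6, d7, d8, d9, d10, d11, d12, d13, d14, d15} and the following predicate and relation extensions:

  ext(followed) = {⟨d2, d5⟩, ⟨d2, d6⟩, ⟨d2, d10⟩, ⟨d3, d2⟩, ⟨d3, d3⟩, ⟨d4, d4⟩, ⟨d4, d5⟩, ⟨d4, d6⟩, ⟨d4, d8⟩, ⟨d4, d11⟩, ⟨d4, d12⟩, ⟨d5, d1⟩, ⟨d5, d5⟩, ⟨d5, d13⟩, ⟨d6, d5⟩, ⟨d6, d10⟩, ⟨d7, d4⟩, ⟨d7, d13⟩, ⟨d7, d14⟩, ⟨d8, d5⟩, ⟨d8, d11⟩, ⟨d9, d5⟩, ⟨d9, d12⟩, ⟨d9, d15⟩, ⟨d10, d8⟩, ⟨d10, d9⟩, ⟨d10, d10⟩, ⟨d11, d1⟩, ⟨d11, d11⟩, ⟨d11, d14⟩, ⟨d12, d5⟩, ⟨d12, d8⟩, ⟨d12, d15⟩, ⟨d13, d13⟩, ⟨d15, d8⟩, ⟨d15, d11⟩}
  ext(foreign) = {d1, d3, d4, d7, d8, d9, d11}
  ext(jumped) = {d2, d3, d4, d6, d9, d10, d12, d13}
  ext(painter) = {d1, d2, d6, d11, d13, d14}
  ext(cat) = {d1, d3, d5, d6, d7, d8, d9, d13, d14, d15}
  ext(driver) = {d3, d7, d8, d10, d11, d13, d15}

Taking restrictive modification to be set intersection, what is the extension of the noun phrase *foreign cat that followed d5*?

{d8, d9}

⟦that followed d5⟧ = {x : ⟨x, d5⟩ ∈ ⟦followed⟧} = {d2, d4, d5, d6, d8, d9, d12}
⟦cat⟧ = {d1, d3, d5, d6, d7, d8, d9, d13, d14, d15}
… ∩ ⟦that followed d5⟧ = {d1, d3, d5, d6, d7, d8, d9, d13, d14, d15} ∩ {d2, d4, d5, d6, d8, d9, d12} = {d5, d6, d8, d9}
… ∩ ⟦foreign⟧ = {d5, d6, d8, d9} ∩ {d1, d3, d4, d7, d8, d9, d11} = {d8, d9}
So ⟦foreign cat that followed d5⟧ = {d8, d9}.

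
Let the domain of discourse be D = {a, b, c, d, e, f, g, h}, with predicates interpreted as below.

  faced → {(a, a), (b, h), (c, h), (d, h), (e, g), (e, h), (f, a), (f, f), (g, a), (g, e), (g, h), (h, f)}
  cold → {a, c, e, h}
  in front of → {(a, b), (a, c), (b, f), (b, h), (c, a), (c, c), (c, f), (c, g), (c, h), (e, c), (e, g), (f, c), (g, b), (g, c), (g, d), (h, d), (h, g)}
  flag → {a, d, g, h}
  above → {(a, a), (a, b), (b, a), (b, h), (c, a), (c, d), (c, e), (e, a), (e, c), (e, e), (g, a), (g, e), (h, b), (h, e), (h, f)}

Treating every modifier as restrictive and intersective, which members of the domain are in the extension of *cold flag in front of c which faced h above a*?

⟦in front of c⟧ = {x : ⟨x, c⟩ ∈ ⟦in front of⟧} = {a, c, e, f, g}
⟦which faced h⟧ = {x : ⟨x, h⟩ ∈ ⟦faced⟧} = {b, c, d, e, g}
⟦above a⟧ = {x : ⟨x, a⟩ ∈ ⟦above⟧} = {a, b, c, e, g}
⟦flag⟧ = {a, d, g, h}
… ∩ ⟦in front of c⟧ = {a, d, g, h} ∩ {a, c, e, f, g} = {a, g}
… ∩ ⟦which faced h⟧ = {a, g} ∩ {b, c, d, e, g} = {g}
… ∩ ⟦above a⟧ = {g} ∩ {a, b, c, e, g} = {g}
… ∩ ⟦cold⟧ = {g} ∩ {a, c, e, h} = ∅
So ⟦cold flag in front of c which faced h above a⟧ = ∅.

∅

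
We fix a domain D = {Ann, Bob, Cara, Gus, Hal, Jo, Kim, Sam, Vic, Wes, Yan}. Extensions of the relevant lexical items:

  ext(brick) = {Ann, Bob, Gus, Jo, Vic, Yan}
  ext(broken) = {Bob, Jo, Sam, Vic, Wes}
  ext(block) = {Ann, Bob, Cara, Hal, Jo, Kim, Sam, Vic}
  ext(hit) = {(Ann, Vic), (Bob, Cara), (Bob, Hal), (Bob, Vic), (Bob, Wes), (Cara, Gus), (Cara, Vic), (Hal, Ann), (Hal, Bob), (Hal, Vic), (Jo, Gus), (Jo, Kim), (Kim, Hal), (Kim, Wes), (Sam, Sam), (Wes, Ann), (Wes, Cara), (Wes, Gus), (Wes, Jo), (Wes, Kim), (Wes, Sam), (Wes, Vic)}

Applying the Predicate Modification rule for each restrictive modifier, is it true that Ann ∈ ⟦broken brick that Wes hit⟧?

no

⟦that Wes hit⟧ = {x : ⟨Wes, x⟩ ∈ ⟦hit⟧} = {Ann, Cara, Gus, Jo, Kim, Sam, Vic}
⟦brick⟧ = {Ann, Bob, Gus, Jo, Vic, Yan}
… ∩ ⟦that Wes hit⟧ = {Ann, Bob, Gus, Jo, Vic, Yan} ∩ {Ann, Cara, Gus, Jo, Kim, Sam, Vic} = {Ann, Gus, Jo, Vic}
… ∩ ⟦broken⟧ = {Ann, Gus, Jo, Vic} ∩ {Bob, Jo, Sam, Vic, Wes} = {Jo, Vic}
⟦broken brick that Wes hit⟧ = {Jo, Vic}; Ann ∉ this set.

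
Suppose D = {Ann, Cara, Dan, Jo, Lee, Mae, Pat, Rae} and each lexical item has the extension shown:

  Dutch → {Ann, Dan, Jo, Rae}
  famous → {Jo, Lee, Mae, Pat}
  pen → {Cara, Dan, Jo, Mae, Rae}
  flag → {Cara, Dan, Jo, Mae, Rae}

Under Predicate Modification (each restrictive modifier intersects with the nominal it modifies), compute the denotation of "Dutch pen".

{Dan, Jo, Rae}

⟦pen⟧ = {Cara, Dan, Jo, Mae, Rae}
… ∩ ⟦Dutch⟧ = {Cara, Dan, Jo, Mae, Rae} ∩ {Ann, Dan, Jo, Rae} = {Dan, Jo, Rae}
So ⟦Dutch pen⟧ = {Dan, Jo, Rae}.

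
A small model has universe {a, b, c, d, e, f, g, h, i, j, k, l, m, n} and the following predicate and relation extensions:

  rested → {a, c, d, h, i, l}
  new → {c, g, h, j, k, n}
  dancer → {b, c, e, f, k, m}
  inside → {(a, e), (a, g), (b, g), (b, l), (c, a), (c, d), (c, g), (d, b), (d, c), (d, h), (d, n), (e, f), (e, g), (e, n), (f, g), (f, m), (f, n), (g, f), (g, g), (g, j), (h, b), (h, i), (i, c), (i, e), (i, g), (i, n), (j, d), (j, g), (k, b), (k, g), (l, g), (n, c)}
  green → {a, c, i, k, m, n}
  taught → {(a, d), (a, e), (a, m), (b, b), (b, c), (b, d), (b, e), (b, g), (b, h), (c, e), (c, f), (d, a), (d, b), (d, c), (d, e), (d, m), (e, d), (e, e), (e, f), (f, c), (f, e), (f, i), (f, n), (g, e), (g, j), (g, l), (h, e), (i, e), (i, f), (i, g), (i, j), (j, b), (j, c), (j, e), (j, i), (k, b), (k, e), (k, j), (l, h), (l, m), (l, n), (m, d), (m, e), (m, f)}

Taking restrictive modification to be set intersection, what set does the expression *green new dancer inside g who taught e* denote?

{c, k}

⟦inside g⟧ = {x : ⟨x, g⟩ ∈ ⟦inside⟧} = {a, b, c, e, f, g, i, j, k, l}
⟦who taught e⟧ = {x : ⟨x, e⟩ ∈ ⟦taught⟧} = {a, b, c, d, e, f, g, h, i, j, k, m}
⟦dancer⟧ = {b, c, e, f, k, m}
… ∩ ⟦inside g⟧ = {b, c, e, f, k, m} ∩ {a, b, c, e, f, g, i, j, k, l} = {b, c, e, f, k}
… ∩ ⟦who taught e⟧ = {b, c, e, f, k} ∩ {a, b, c, d, e, f, g, h, i, j, k, m} = {b, c, e, f, k}
… ∩ ⟦green⟧ = {b, c, e, f, k} ∩ {a, c, i, k, m, n} = {c, k}
… ∩ ⟦new⟧ = {c, k} ∩ {c, g, h, j, k, n} = {c, k}
So ⟦green new dancer inside g who taught e⟧ = {c, k}.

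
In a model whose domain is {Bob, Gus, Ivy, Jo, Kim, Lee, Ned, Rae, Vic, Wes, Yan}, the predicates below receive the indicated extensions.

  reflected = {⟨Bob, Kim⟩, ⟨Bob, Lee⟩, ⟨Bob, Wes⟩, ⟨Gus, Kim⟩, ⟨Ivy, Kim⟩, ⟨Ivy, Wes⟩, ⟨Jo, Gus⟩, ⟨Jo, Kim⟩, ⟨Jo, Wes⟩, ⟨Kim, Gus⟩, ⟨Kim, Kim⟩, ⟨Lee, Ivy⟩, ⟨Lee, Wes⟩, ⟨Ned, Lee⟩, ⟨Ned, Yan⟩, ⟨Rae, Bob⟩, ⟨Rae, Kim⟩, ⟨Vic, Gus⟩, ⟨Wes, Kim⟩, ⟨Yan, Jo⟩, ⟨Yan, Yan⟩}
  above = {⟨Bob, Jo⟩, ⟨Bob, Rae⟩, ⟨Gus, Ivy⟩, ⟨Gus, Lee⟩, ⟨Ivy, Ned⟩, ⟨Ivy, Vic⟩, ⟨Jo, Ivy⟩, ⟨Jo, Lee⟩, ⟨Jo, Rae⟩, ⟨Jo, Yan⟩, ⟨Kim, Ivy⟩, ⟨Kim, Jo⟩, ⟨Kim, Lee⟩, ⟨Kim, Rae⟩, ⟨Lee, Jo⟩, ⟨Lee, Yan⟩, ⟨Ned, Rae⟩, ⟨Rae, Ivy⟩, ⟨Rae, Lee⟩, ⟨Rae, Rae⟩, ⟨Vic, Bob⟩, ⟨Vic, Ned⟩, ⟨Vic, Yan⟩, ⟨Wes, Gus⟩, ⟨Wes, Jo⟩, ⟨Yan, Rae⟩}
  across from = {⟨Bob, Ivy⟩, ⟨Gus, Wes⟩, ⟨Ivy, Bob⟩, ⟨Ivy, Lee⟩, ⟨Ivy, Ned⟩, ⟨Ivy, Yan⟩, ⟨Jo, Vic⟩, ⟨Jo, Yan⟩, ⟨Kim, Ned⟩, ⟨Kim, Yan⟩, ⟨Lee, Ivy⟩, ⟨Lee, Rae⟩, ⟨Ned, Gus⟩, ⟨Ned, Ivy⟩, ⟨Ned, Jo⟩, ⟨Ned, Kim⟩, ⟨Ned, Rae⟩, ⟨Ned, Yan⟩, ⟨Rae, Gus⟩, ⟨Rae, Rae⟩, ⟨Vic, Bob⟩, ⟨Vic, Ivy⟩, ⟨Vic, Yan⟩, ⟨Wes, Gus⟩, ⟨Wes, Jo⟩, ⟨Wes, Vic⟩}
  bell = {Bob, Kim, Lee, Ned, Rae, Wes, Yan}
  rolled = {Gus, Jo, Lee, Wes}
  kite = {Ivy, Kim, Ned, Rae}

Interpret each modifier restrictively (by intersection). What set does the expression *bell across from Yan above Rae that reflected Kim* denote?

⟦across from Yan⟧ = {x : ⟨x, Yan⟩ ∈ ⟦across from⟧} = {Ivy, Jo, Kim, Ned, Vic}
⟦above Rae⟧ = {x : ⟨x, Rae⟩ ∈ ⟦above⟧} = {Bob, Jo, Kim, Ned, Rae, Yan}
⟦that reflected Kim⟧ = {x : ⟨x, Kim⟩ ∈ ⟦reflected⟧} = {Bob, Gus, Ivy, Jo, Kim, Rae, Wes}
⟦bell⟧ = {Bob, Kim, Lee, Ned, Rae, Wes, Yan}
… ∩ ⟦across from Yan⟧ = {Bob, Kim, Lee, Ned, Rae, Wes, Yan} ∩ {Ivy, Jo, Kim, Ned, Vic} = {Kim, Ned}
… ∩ ⟦above Rae⟧ = {Kim, Ned} ∩ {Bob, Jo, Kim, Ned, Rae, Yan} = {Kim, Ned}
… ∩ ⟦that reflected Kim⟧ = {Kim, Ned} ∩ {Bob, Gus, Ivy, Jo, Kim, Rae, Wes} = {Kim}
So ⟦bell across from Yan above Rae that reflected Kim⟧ = {Kim}.

{Kim}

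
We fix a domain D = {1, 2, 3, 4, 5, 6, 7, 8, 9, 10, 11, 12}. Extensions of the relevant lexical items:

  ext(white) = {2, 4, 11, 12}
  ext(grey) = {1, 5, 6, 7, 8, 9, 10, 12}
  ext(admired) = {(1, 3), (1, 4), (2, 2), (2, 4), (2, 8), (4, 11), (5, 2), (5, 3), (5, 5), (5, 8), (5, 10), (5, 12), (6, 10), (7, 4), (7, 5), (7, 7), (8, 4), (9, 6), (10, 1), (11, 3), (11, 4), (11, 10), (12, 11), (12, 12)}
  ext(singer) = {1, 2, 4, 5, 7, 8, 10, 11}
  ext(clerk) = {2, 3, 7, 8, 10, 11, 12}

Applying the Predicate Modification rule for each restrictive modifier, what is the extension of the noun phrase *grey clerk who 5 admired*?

{8, 10, 12}

⟦who 5 admired⟧ = {x : ⟨5, x⟩ ∈ ⟦admired⟧} = {2, 3, 5, 8, 10, 12}
⟦clerk⟧ = {2, 3, 7, 8, 10, 11, 12}
… ∩ ⟦who 5 admired⟧ = {2, 3, 7, 8, 10, 11, 12} ∩ {2, 3, 5, 8, 10, 12} = {2, 3, 8, 10, 12}
… ∩ ⟦grey⟧ = {2, 3, 8, 10, 12} ∩ {1, 5, 6, 7, 8, 9, 10, 12} = {8, 10, 12}
So ⟦grey clerk who 5 admired⟧ = {8, 10, 12}.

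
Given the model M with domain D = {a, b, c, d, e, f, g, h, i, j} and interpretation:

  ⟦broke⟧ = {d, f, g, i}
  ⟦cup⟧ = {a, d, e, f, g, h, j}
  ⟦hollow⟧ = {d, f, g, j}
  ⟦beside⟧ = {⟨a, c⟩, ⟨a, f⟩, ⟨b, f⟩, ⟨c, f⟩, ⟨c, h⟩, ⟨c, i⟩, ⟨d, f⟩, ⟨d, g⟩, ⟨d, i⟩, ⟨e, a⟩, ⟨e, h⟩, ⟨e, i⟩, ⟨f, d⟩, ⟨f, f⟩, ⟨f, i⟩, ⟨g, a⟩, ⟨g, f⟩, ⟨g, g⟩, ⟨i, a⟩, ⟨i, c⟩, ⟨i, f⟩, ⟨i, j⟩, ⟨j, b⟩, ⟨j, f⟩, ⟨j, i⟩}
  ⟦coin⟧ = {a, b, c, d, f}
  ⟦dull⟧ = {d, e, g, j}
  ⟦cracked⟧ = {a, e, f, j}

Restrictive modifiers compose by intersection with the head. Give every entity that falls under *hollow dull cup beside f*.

⟦beside f⟧ = {x : ⟨x, f⟩ ∈ ⟦beside⟧} = {a, b, c, d, f, g, i, j}
⟦cup⟧ = {a, d, e, f, g, h, j}
… ∩ ⟦beside f⟧ = {a, d, e, f, g, h, j} ∩ {a, b, c, d, f, g, i, j} = {a, d, f, g, j}
… ∩ ⟦hollow⟧ = {a, d, f, g, j} ∩ {d, f, g, j} = {d, f, g, j}
… ∩ ⟦dull⟧ = {d, f, g, j} ∩ {d, e, g, j} = {d, g, j}
So ⟦hollow dull cup beside f⟧ = {d, g, j}.

{d, g, j}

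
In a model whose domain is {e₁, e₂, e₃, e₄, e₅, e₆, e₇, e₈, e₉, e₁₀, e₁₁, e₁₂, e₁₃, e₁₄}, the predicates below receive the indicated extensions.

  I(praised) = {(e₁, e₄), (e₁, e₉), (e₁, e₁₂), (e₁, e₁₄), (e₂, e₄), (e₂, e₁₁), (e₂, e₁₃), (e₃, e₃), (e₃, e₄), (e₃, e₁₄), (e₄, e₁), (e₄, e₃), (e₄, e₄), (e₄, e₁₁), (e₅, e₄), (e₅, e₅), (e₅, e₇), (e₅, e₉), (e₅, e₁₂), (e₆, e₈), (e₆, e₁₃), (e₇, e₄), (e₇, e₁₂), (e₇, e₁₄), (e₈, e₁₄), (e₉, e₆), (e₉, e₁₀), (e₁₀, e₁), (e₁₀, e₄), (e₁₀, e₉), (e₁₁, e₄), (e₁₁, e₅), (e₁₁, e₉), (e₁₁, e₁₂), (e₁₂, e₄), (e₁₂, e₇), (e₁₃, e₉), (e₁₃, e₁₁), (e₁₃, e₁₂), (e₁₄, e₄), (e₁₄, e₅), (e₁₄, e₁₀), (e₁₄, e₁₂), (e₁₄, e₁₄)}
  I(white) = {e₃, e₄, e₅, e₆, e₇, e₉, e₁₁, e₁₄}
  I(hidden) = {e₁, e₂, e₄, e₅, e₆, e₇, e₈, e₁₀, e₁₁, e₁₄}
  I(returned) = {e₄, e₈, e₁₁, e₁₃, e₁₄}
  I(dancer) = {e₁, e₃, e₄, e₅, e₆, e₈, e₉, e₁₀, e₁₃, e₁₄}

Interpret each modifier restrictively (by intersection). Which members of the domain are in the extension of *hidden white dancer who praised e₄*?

{e₄, e₅, e₁₄}

⟦who praised e₄⟧ = {x : ⟨x, e₄⟩ ∈ ⟦praised⟧} = {e₁, e₂, e₃, e₄, e₅, e₇, e₁₀, e₁₁, e₁₂, e₁₄}
⟦dancer⟧ = {e₁, e₃, e₄, e₅, e₆, e₈, e₉, e₁₀, e₁₃, e₁₄}
… ∩ ⟦who praised e₄⟧ = {e₁, e₃, e₄, e₅, e₆, e₈, e₉, e₁₀, e₁₃, e₁₄} ∩ {e₁, e₂, e₃, e₄, e₅, e₇, e₁₀, e₁₁, e₁₂, e₁₄} = {e₁, e₃, e₄, e₅, e₁₀, e₁₄}
… ∩ ⟦hidden⟧ = {e₁, e₃, e₄, e₅, e₁₀, e₁₄} ∩ {e₁, e₂, e₄, e₅, e₆, e₇, e₈, e₁₀, e₁₁, e₁₄} = {e₁, e₄, e₅, e₁₀, e₁₄}
… ∩ ⟦white⟧ = {e₁, e₄, e₅, e₁₀, e₁₄} ∩ {e₃, e₄, e₅, e₆, e₇, e₉, e₁₁, e₁₄} = {e₄, e₅, e₁₄}
So ⟦hidden white dancer who praised e₄⟧ = {e₄, e₅, e₁₄}.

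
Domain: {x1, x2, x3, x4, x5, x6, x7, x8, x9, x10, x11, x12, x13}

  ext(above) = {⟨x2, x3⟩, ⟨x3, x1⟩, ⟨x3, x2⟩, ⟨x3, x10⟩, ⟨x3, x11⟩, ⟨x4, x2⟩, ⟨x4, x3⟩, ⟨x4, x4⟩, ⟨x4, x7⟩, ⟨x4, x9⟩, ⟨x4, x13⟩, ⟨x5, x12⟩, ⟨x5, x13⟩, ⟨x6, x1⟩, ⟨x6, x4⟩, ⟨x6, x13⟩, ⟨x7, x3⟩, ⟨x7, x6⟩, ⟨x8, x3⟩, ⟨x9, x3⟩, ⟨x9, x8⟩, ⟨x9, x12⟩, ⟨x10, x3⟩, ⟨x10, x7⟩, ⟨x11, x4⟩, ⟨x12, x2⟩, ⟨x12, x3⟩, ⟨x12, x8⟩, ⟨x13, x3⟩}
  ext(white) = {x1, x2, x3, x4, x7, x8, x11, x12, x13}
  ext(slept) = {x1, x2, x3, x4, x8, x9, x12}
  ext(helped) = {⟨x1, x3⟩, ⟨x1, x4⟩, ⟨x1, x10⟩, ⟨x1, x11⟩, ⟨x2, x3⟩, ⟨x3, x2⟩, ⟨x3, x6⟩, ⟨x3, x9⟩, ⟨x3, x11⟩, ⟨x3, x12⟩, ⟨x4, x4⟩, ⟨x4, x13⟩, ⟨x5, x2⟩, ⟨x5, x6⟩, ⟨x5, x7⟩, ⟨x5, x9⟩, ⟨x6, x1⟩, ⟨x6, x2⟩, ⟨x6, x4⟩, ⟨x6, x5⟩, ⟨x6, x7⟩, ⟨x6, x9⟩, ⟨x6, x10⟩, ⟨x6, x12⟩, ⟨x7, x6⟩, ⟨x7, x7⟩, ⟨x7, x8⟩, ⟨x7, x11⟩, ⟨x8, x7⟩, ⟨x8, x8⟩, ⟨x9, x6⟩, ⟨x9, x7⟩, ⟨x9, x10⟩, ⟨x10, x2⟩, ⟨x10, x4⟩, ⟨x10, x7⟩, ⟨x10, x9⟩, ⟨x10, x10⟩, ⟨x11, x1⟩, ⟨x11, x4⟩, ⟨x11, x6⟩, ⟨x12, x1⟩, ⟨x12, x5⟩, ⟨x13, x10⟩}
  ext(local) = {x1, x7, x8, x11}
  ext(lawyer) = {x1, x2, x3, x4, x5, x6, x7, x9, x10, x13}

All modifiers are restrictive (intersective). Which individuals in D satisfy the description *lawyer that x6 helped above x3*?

{x2, x4, x7, x9, x10}

⟦that x6 helped⟧ = {x : ⟨x6, x⟩ ∈ ⟦helped⟧} = {x1, x2, x4, x5, x7, x9, x10, x12}
⟦above x3⟧ = {x : ⟨x, x3⟩ ∈ ⟦above⟧} = {x2, x4, x7, x8, x9, x10, x12, x13}
⟦lawyer⟧ = {x1, x2, x3, x4, x5, x6, x7, x9, x10, x13}
… ∩ ⟦that x6 helped⟧ = {x1, x2, x3, x4, x5, x6, x7, x9, x10, x13} ∩ {x1, x2, x4, x5, x7, x9, x10, x12} = {x1, x2, x4, x5, x7, x9, x10}
… ∩ ⟦above x3⟧ = {x1, x2, x4, x5, x7, x9, x10} ∩ {x2, x4, x7, x8, x9, x10, x12, x13} = {x2, x4, x7, x9, x10}
So ⟦lawyer that x6 helped above x3⟧ = {x2, x4, x7, x9, x10}.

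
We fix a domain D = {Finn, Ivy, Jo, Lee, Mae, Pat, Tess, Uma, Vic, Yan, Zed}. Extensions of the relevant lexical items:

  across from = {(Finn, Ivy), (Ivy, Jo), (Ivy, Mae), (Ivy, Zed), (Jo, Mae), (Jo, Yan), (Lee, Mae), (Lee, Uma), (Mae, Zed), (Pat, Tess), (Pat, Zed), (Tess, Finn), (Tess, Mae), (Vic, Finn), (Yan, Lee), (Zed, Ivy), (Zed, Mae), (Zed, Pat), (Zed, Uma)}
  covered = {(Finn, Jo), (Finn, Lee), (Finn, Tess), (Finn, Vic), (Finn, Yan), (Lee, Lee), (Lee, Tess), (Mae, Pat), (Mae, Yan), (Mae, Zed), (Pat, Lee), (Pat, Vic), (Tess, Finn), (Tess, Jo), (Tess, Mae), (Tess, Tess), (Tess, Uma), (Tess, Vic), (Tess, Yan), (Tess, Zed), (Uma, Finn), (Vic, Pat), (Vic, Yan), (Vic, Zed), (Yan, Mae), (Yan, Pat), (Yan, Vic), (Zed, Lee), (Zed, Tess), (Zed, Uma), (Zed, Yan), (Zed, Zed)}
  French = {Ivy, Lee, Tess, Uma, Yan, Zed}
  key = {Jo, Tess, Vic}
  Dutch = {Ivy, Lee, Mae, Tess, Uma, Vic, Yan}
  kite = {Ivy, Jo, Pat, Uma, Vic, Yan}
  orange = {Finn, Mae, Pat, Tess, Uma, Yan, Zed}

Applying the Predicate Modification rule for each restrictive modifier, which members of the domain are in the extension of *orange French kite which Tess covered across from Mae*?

{}

⟦which Tess covered⟧ = {x : ⟨Tess, x⟩ ∈ ⟦covered⟧} = {Finn, Jo, Mae, Tess, Uma, Vic, Yan, Zed}
⟦across from Mae⟧ = {x : ⟨x, Mae⟩ ∈ ⟦across from⟧} = {Ivy, Jo, Lee, Tess, Zed}
⟦kite⟧ = {Ivy, Jo, Pat, Uma, Vic, Yan}
… ∩ ⟦which Tess covered⟧ = {Ivy, Jo, Pat, Uma, Vic, Yan} ∩ {Finn, Jo, Mae, Tess, Uma, Vic, Yan, Zed} = {Jo, Uma, Vic, Yan}
… ∩ ⟦across from Mae⟧ = {Jo, Uma, Vic, Yan} ∩ {Ivy, Jo, Lee, Tess, Zed} = {Jo}
… ∩ ⟦orange⟧ = {Jo} ∩ {Finn, Mae, Pat, Tess, Uma, Yan, Zed} = ∅
… ∩ ⟦French⟧ = ∅ ∩ {Ivy, Lee, Tess, Uma, Yan, Zed} = ∅
So ⟦orange French kite which Tess covered across from Mae⟧ = {}.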